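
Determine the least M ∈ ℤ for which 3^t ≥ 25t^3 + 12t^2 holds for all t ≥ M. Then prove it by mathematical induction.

M = 9

At t = 8: 6561 < 13568, so the inequality fails and M ≥ 9. We prove 3^t ≥ 25t^3 + 12t^2 for all t ≥ 9.
Base case (t = 9): 3^t = 19683 and 25t^3 + 12t^2 = 19197, so 19683 ≥ 19197.
For the inductive step, assume it holds for an arbitrary i ≥ 9, so 3^i ≥ 25i^3 + 12i^2.
Then 3^(i + 1) = 3·(3^i) ≥ 3·(25i^3 + 12i^2).
Also, for i ≥ 9 we have 3·(25i^3 + 12i^2) ≥ 25(i+1)^3 + 12(i+1)^2, since 3·(25i^3 + 12i^2) − (25(i+1)^3 + 12(i+1)^2) = 50i^3 - 51i^2 - 99i - 37, which is nonnegative for all i ≥ 9.
Combining, 3^(i + 1) ≥ 25(i+1)^3 + 12(i+1)^2.
By the principle of mathematical induction, the result holds for all t ≥ 9.
Hence the smallest such M is 9.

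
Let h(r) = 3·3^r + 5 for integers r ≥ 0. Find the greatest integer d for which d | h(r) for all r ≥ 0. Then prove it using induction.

Computing the first values: h(0) = 8 and h(1) = 14; gcd(8, 14) = 2, so d ≤ 2.
We prove 2 | 3·3^r + 5 for all r ≥ 0 by induction on r.
For the base case r = 0: h(0) = 8 = 2·(4), so 2 | h(0).
Suppose the result is true for r = k, i.e. 2 | h(k). Then
h(k+1) = 3·3^(k+1) + 5 = 3·(3·3^k + 5) - 10 = 3·h(k) - 10. The first term is divisible by 2 by the inductive hypothesis, and -10 is divisible by 2. Hence 2 | h(k+1).
By induction, the statement is established for all r ≥ 0.
Therefore the largest such d is 2.

d = 2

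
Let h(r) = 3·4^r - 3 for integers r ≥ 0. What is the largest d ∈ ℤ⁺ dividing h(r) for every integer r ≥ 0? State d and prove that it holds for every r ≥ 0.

Computing the first values: h(0) = 0 and h(1) = 9; gcd(0, 9) = 9, so d ≤ 9.
We prove 9 | 3·4^r - 3 for all r ≥ 0 by induction on r.
For the base case r = 0: h(0) = 0 = 9·(0), so 9 | h(0).
For the inductive step, assume it holds for an arbitrary i ≥ 0, i.e. 9 | h(i). Then
h(i+1) = 3·4^(i+1) - 3 = 4·(3·4^i - 3) + 9 = 4·h(i) + 9. The first term is divisible by 9 by the inductive hypothesis, and 9 is divisible by 9. Hence 9 | h(i+1).
By the principle of mathematical induction, the result holds for all r ≥ 0.
Therefore the largest such d is 9.

d = 9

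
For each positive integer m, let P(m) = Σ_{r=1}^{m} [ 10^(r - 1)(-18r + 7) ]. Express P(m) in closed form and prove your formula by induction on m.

P(m) = 10^m(-2m + 1) - 1

We claim P(m) = 10^m(-2m + 1) - 1 for all m ≥ 1.
For the base case m = 1: P(1) = -11, and the closed form gives -11. They agree.
For the inductive step, assume it holds for an arbitrary r ≥ 1, so P(r) = 10^r(-2r + 1) - 1.
Then P(r+1) = P(r) + (10^r(-18r - 11)) = (10^r(-2r + 1) - 1) + (10^r(-18r - 11)).
Simplifying, P(r+1) = -20·10^r·r - 10·10^r - 1 = 10^(r+1)(-2(r+1) + 1) - 1,
which is the closed form with m = r+1.
By induction, the statement is established for all m ≥ 1.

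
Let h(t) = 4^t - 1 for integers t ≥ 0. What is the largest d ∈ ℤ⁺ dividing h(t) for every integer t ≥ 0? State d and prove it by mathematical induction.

Computing the first values: h(0) = 0 and h(1) = 3; gcd(0, 3) = 3, so d ≤ 3.
We prove 3 | 4^t - 1 for all t ≥ 0 by induction on t.
Base step (t = 0): h(0) = 0 = 3·(0), so 3 | h(0).
Inductive step: assume the claim holds for t = p, i.e. 3 | h(p). Then
h(p+1) = 4^(p+1) - 1 = 4·(4^p - 1) + 3 = 4·h(p) + 3. The first term is divisible by 3 by the inductive hypothesis, and 3 is divisible by 3. Hence 3 | h(p+1).
This completes the induction.
Therefore the largest such d is 3.

d = 3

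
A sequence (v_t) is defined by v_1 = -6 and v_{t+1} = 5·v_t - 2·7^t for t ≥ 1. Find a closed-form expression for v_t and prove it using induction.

v_t = 5^(t - 1) - 7^t

Computing the first terms: v_1 = -6, v_2 = -44, v_3 = -318. This suggests v_t = 5^(t - 1) - 7^t.
When t = 1: the formula gives -6 = -6 = v_1.
Inductive step: assume the claim holds for t = j, so v_j = 5^(j - 1) - 7^j.
Then v_{j+1} = 5·v_j - 2·7^j = 5·(5^(j - 1) - 7^j) - 2·7^j = 5^j - 7^(j + 1) = 5^((j+1) - 1) - 7^(j+1),
which is the claimed formula at t = j+1.
By the principle of mathematical induction, the result holds for all t ≥ 1.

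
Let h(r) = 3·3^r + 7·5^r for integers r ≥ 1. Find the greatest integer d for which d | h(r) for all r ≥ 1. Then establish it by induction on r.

Computing the first values: h(1) = 44 and h(2) = 202; gcd(44, 202) = 2, so d ≤ 2.
We prove 2 | 3·3^r + 7·5^r for all r ≥ 1 by induction on r.
Base step (r = 1): h(1) = 44 = 2·(22), so 2 | h(1).
For the inductive step, assume it holds for an arbitrary i ≥ 1, i.e. 2 | h(i). Then
h(i+1) − 5·h(i) = (3·3^(i+1) + 7·5^(i+1)) − 5·(3·3^i + 7·5^i) = (3)·3^i·(3 − 5) = (-6)·3^i. Since 2 | h(i) by the inductive hypothesis, 2 | 5·h(i); and 2 | -6 since -6 = 2·-3. Therefore 2 | h(i+1).
Hence, by induction on r, the claim holds for every r ≥ 1.
Therefore the largest such d is 2.

d = 2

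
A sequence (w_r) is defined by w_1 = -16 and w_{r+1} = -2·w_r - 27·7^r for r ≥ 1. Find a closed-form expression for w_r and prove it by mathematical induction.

w_r = 5(-2)^(r - 1) - 3·7^r

Computing the first terms: w_1 = -16, w_2 = -157, w_3 = -1009. This suggests w_r = 5(-2)^(r - 1) - 3·7^r.
Base case (r = 1): the formula gives -16 = -16 = w_1.
Inductive step: suppose the statement holds for some p ≥ 1, so w_p = 5(-2)^(p - 1) - 3·7^p.
Then w_{p+1} = -2·w_p - 27·7^p = -2·(5(-2)^(p - 1) - 3·7^p) - 27·7^p = 5(-2)^p - 3·7^(p + 1) = 5(-2)^((p+1) - 1) - 3·7^(p+1),
which is the claimed formula at r = p+1.
This completes the induction.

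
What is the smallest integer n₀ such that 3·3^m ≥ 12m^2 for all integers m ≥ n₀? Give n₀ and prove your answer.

n₀ = 4

At m = 3: 81 < 108, so the inequality fails and n₀ ≥ 4. We prove 3·3^m ≥ 12m^2 for all m ≥ 4.
Base step (m = 4): 3·3^m = 243 and 12m^2 = 192, so 243 ≥ 192.
Inductive step: suppose the statement holds for some i ≥ 4, so 3·3^i ≥ 12i^2.
Then 3·3^(i + 1) = 3·(3·3^i) ≥ 3·(12i^2).
Also, for i ≥ 4 we have 3·(12i^2) ≥ 12(i+1)^2, since 3 ≥ (1 + 1/i)^2 for all i ≥ 4.
Combining, 3·3^(i + 1) ≥ 12(i+1)^2.
By the principle of mathematical induction, the result holds for all m ≥ 4.
Hence the smallest such n₀ is 4.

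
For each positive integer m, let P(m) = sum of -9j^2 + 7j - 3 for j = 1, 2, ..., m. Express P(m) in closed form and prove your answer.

P(m) = -m(3m^2 + m + 1)

We claim P(m) = -m(3m^2 + m + 1) for all m ≥ 1.
Base case (m = 1): P(1) = -5, and the closed form gives -5. They agree.
Suppose the result is true for m = j, so P(j) = j(-3j^2 - j - 1).
Then P(j+1) = P(j) + (7j - 9(j + 1)^2 + 4) = (j(-3j^2 - j - 1)) + (7j - 9(j + 1)^2 + 4).
Simplifying, P(j+1) = -(j + 1)(3j^2 + 7j + 5) = -(j+1)(3(j+1)^2 + (j+1) + 1),
which is the closed form with m = j+1.
By induction, the statement is established for all m ≥ 1.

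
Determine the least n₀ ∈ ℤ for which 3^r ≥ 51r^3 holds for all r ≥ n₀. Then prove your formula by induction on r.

n₀ = 10

At r = 9: 19683 < 37179, so the inequality fails and n₀ ≥ 10. We prove 3^r ≥ 51r^3 for all r ≥ 10.
Base step (r = 10): 3^r = 59049 and 51r^3 = 51000, so 59049 ≥ 51000.
Inductive step: suppose the statement holds for some k ≥ 10, so 3^k ≥ 51k^3.
Then 3^(k + 1) = 3·(3^k) ≥ 3·(51k^3).
Also, for k ≥ 10 we have 3·(51k^3) ≥ 51(k+1)^3, since 3 ≥ (1 + 1/k)^3 for all k ≥ 10.
Combining, 3^(k + 1) ≥ 51(k+1)^3.
By induction, the statement is established for all r ≥ 10.
Hence the smallest such n₀ is 10.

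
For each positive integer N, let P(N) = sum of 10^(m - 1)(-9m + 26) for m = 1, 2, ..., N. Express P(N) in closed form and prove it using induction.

P(N) = 10^N(-N + 3) - 3

We claim P(N) = 10^N(-N + 3) - 3 for all N ≥ 1.
Base step (N = 1): P(1) = 17, and the closed form gives 17. They agree.
Inductive step: suppose the statement holds for some m ≥ 1, so P(m) = 10^m(-m + 3) - 3.
Then P(m+1) = P(m) + (10^m(-9m + 17)) = (10^m(-m + 3) - 3) + (10^m(-9m + 17)).
Simplifying, P(m+1) = -10·10^m·m + 20·10^m - 3 = 10^(m+1)(-(m+1) + 3) - 3,
which is the closed form with N = m+1.
By induction, the statement is established for all N ≥ 1.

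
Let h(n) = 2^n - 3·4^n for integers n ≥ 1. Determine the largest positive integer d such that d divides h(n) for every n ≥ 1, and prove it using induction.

Computing the first values: h(1) = -10 and h(2) = -44; gcd(-10, -44) = 2, so d ≤ 2.
We prove 2 | 2^n - 3·4^n for all n ≥ 1 by induction on n.
When n = 1: h(1) = -10 = 2·(-5), so 2 | h(1).
Inductive step: assume the claim holds for n = i, i.e. 2 | h(i). Then
h(i+1) − 4·h(i) = (2^(i+1) - 3·4^(i+1)) − 4·(2^i - 3·4^i) = (1)·2^i·(2 − 4) = (-2)·2^i. Since 2 | h(i) by the inductive hypothesis, 2 | 4·h(i); and 2 | -2 since -2 = 2·-1. Therefore 2 | h(i+1).
By the principle of mathematical induction, the result holds for all n ≥ 1.
Therefore the largest such d is 2.

d = 2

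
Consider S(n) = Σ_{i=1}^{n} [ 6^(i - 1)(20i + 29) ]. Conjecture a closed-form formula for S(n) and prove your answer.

We claim S(n) = 6^n(4n + 5) - 5 for all n ≥ 1.
Base step (n = 1): S(1) = 49, and the closed form gives 49. They agree.
For the inductive step, assume it holds for an arbitrary i ≥ 1, so S(i) = 6^i(4i + 5) - 5.
Then S(i+1) = S(i) + (6^i(20i + 49)) = (6^i(4i + 5) - 5) + (6^i(20i + 49)).
Simplifying, S(i+1) = 24·6^i·i + 54·6^i - 5 = 6^(i+1)(4(i+1) + 5) - 5,
which is the closed form with n = i+1.
By induction, the statement is established for all n ≥ 1.

S(n) = 6^n(4n + 5) - 5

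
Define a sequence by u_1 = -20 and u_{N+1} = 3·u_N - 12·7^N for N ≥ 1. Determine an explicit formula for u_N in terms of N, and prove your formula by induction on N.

Computing the first terms: u_1 = -20, u_2 = -144, u_3 = -1020. This suggests u_N = 3^(N - 1) - 3·7^N.
For the base case N = 1: the formula gives -20 = -20 = u_1.
Inductive step: assume the claim holds for N = j, so u_j = 3^(j - 1) - 3·7^j.
Then u_{j+1} = 3·u_j - 12·7^j = 3·(3^(j - 1) - 3·7^j) - 12·7^j = 3^j - 3·7^(j + 1) = 3^((j+1) - 1) - 3·7^(j+1),
which is the claimed formula at N = j+1.
This completes the induction.

u_N = 3^(N - 1) - 3·7^N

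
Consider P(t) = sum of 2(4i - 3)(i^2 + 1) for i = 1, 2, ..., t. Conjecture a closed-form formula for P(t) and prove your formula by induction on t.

We claim P(t) = t(2t^3 + 2t^2 + 3t - 3) for all t ≥ 1.
For the base case t = 1: P(1) = 4, and the closed form gives 4. They agree.
For the inductive step, assume it holds for an arbitrary i ≥ 1, so P(i) = i(2i^3 + 2i^2 + 3i - 3).
Then P(i+1) = P(i) + (2(4i + 1)((i + 1)^2 + 1)) = (i(2i^3 + 2i^2 + 3i - 3)) + (2(4i + 1)((i + 1)^2 + 1)).
Simplifying, P(i+1) = (i + 1)(2i^3 + 8i^2 + 13i + 4) = (i+1)(2(i+1)^3 + 2(i+1)^2 + 3(i+1) - 3),
which is the closed form with t = i+1.
This completes the induction.

P(t) = t(2t^3 + 2t^2 + 3t - 3)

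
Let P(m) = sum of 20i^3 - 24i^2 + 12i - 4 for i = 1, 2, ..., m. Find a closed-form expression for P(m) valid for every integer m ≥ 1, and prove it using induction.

We claim P(m) = m(5m^3 + 2m^2 - m - 2) for all m ≥ 1.
Base step (m = 1): P(1) = 4, and the closed form gives 4. They agree.
Inductive step: suppose the statement holds for some i ≥ 1, so P(i) = i(5i^3 + 2i^2 - i - 2).
Then P(i+1) = P(i) + (20i^3 + 36i^2 + 24i + 4) = (i(5i^3 + 2i^2 - i - 2)) + (20i^3 + 36i^2 + 24i + 4).
Simplifying, P(i+1) = (i + 1)(5i^3 + 17i^2 + 18i + 4) = (i+1)(5(i+1)^3 + 2(i+1)^2 - (i+1) - 2),
which is the closed form with m = i+1.
This completes the induction.

P(m) = m(5m^3 + 2m^2 - m - 2)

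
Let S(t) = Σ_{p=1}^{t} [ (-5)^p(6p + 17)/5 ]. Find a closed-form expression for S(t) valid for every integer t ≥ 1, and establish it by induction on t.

We claim S(t) = (-5)^t(t + 3) - 3 for all t ≥ 1.
Base step (t = 1): S(1) = -23, and the closed form gives -23. They agree.
Inductive step: suppose the statement holds for some p ≥ 1, so S(p) = (-5)^p(p + 3) - 3.
Then S(p+1) = S(p) + ((-5)^p(-6p - 23)) = ((-5)^p(p + 3) - 3) + ((-5)^p(-6p - 23)).
Simplifying, S(p+1) = -5(-5)^p·p - 20(-5)^p - 3 = (-5)^(p+1)((p+1) + 3) - 3,
which is the closed form with t = p+1.
Hence, by induction on t, the claim holds for every t ≥ 1.

S(t) = (-5)^t(t + 3) - 3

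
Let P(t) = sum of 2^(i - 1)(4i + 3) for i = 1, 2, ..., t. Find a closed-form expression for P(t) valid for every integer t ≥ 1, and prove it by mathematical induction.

We claim P(t) = 2^t(4t - 1) + 1 for all t ≥ 1.
Base case (t = 1): P(1) = 7, and the closed form gives 7. They agree.
Inductive step: assume the claim holds for t = i, so P(i) = 2^i(4i - 1) + 1.
Then P(i+1) = P(i) + (2^i(4i + 7)) = (2^i(4i - 1) + 1) + (2^i(4i + 7)).
Simplifying, P(i+1) = 8·2^i·i + 6·2^i + 1 = 2^(i+1)(4(i+1) - 1) + 1,
which is the closed form with t = i+1.
This completes the induction.

P(t) = 2^t(4t - 1) + 1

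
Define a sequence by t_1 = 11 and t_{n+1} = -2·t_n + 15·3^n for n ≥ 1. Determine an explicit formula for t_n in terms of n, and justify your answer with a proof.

Computing the first terms: t_1 = 11, t_2 = 23, t_3 = 89. This suggests t_n = -(-2)^n + 3^(n + 1).
When n = 1: the formula gives 11 = 11 = t_1.
Suppose the result is true for n = j, so t_j = -(-2)^j + 3^(j + 1).
Then t_{j+1} = -2·t_j + 15·3^j = -2·(-(-2)^j + 3^(j + 1)) + 15·3^j = -(-2)^(j + 1) + 3^(j + 2) = -(-2)^(j+1) + 3^((j+1) + 1),
which is the claimed formula at n = j+1.
This completes the induction.

t_n = -(-2)^n + 3^(n + 1)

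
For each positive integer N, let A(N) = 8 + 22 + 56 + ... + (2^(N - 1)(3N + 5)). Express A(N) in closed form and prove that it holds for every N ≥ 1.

We claim A(N) = 2^N(3N + 2) - 2 for all N ≥ 1.
For the base case N = 1: A(1) = 8, and the closed form gives 8. They agree.
Inductive step: suppose the statement holds for some k ≥ 1, so A(k) = 2^k(3k + 2) - 2.
Then A(k+1) = A(k) + (2^k(3k + 8)) = (2^k(3k + 2) - 2) + (2^k(3k + 8)).
Simplifying, A(k+1) = 6·2^k·k + 10·2^k - 2 = 2^(k+1)(3(k+1) + 2) - 2,
which is the closed form with N = k+1.
Hence, by induction on N, the claim holds for every N ≥ 1.

A(N) = 2^N(3N + 2) - 2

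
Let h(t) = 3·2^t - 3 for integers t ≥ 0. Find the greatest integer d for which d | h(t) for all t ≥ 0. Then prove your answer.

d = 3

Computing the first values: h(0) = 0 and h(1) = 3; gcd(0, 3) = 3, so d ≤ 3.
We prove 3 | 3·2^t - 3 for all t ≥ 0 by induction on t.
Base step (t = 0): h(0) = 0 = 3·(0), so 3 | h(0).
Suppose the result is true for t = j, i.e. 3 | h(j). Then
h(j+1) = 3·2^(j+1) - 3 = 2·(3·2^j - 3) + 3 = 2·h(j) + 3. The first term is divisible by 3 by the inductive hypothesis, and 3 is divisible by 3. Hence 3 | h(j+1).
By the principle of mathematical induction, the result holds for all t ≥ 0.
Therefore the largest such d is 3.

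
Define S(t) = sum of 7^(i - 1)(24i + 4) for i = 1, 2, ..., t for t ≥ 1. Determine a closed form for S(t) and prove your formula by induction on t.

We claim S(t) = 4·7^t·t for all t ≥ 1.
For the base case t = 1: S(1) = 28, and the closed form gives 28. They agree.
Suppose the result is true for t = i, so S(i) = 4·7^i·i.
Then S(i+1) = S(i) + (7^i(24i + 28)) = (4·7^i·i) + (7^i(24i + 28)).
Simplifying, S(i+1) = 28·7^i(i + 1) = 4·7^(i+1)·(i+1),
which is the closed form with t = i+1.
This completes the induction.

S(t) = 4·7^t·t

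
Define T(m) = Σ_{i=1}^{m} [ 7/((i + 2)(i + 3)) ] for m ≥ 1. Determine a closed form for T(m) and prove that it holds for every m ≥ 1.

We claim T(m) = 7m/(3(m + 3)) for all m ≥ 1.
Base step (m = 1): T(1) = 7/12, and the closed form gives 7/12. They agree.
Suppose the result is true for m = i, so T(i) = 7i/(3(i + 3)).
Then T(i+1) = T(i) + (7/((i + 3)(i + 4))) = (7i/(3(i + 3))) + (7/((i + 3)(i + 4))).
Simplifying, T(i+1) = 7(i + 1)/(3(i + 4)) = 7(i+1)/(3((i+1) + 3)),
which is the closed form with m = i+1.
By induction, the statement is established for all m ≥ 1.

T(m) = 7m/(3(m + 3))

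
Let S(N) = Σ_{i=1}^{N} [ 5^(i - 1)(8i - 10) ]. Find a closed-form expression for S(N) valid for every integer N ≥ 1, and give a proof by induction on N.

We claim S(N) = 5^N(2N - 3) + 3 for all N ≥ 1.
When N = 1: S(1) = -2, and the closed form gives -2. They agree.
Inductive step: assume the claim holds for N = i, so S(i) = 5^i(2i - 3) + 3.
Then S(i+1) = S(i) + (5^i(8i - 2)) = (5^i(2i - 3) + 3) + (5^i(8i - 2)).
Simplifying, S(i+1) = 10·5^i·i - 5·5^i + 3 = 5^(i+1)(2(i+1) - 3) + 3,
which is the closed form with N = i+1.
By induction, the statement is established for all N ≥ 1.

S(N) = 5^N(2N - 3) + 3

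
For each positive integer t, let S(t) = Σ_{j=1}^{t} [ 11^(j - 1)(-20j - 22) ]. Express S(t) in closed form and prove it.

We claim S(t) = -2·11^t(t + 1) + 2 for all t ≥ 1.
Base step (t = 1): S(1) = -42, and the closed form gives -42. They agree.
For the inductive step, assume it holds for an arbitrary j ≥ 1, so S(j) = -2·11^j(j + 1) + 2.
Then S(j+1) = S(j) + (11^j(-20j - 42)) = (-2·11^j(j + 1) + 2) + (11^j(-20j - 42)).
Simplifying, S(j+1) = -22·11^j·j - 44·11^j + 2 = -2·11^(j+1)((j+1) + 1) + 2,
which is the closed form with t = j+1.
This completes the induction.

S(t) = -2·11^t(t + 1) + 2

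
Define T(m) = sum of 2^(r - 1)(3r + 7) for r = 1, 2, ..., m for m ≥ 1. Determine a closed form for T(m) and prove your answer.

T(m) = 2^m(3m + 4) - 4

We claim T(m) = 2^m(3m + 4) - 4 for all m ≥ 1.
When m = 1: T(1) = 10, and the closed form gives 10. They agree.
Inductive step: assume the claim holds for m = r, so T(r) = 2^r(3r + 4) - 4.
Then T(r+1) = T(r) + (2^r(3r + 10)) = (2^r(3r + 4) - 4) + (2^r(3r + 10)).
Simplifying, T(r+1) = 6·2^r·r + 14·2^r - 4 = 2^(r+1)(3(r+1) + 4) - 4,
which is the closed form with m = r+1.
This completes the induction.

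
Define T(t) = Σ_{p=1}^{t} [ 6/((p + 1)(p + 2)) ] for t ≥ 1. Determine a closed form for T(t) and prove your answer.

T(t) = 3t/(t + 2)

We claim T(t) = 3t/(t + 2) for all t ≥ 1.
When t = 1: T(1) = 1, and the closed form gives 1. They agree.
Inductive step: assume the claim holds for t = p, so T(p) = 3p/(p + 2).
Then T(p+1) = T(p) + (6/((p + 2)(p + 3))) = (3p/(p + 2)) + (6/((p + 2)(p + 3))).
Simplifying, T(p+1) = 3(p + 1)/(p + 3) = 3(p+1)/((p+1) + 2),
which is the closed form with t = p+1.
By the principle of mathematical induction, the result holds for all t ≥ 1.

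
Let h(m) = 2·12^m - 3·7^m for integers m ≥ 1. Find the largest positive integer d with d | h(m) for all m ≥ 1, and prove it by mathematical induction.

d = 3

Computing the first values: h(1) = 3 and h(2) = 141; gcd(3, 141) = 3, so d ≤ 3.
We prove 3 | 2·12^m - 3·7^m for all m ≥ 1 by induction on m.
For the base case m = 1: h(1) = 3 = 3·(1), so 3 | h(1).
For the inductive step, assume it holds for an arbitrary i ≥ 1, i.e. 3 | h(i). Then
h(i+1) − 12·h(i) = (2·12^(i+1) - 3·7^(i+1)) − 12·(2·12^i - 3·7^i) = (-3)·7^i·(7 − 12) = (15)·7^i. Since 3 | h(i) by the inductive hypothesis, 3 | 12·h(i); and 3 | 15 since 15 = 3·5. Therefore 3 | h(i+1).
This completes the induction.
Therefore the largest such d is 3.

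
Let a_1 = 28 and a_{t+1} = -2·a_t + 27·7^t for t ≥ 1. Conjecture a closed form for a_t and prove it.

Computing the first terms: a_1 = 28, a_2 = 133, a_3 = 1057. This suggests a_t = 7(-2)^(t - 1) + 3·7^t.
When t = 1: the formula gives 28 = 28 = a_1.
Inductive step: assume the claim holds for t = k, so a_k = 7(-2)^(k - 1) + 3·7^k.
Then a_{k+1} = -2·a_k + 27·7^k = -2·(7(-2)^(k - 1) + 3·7^k) + 27·7^k = 7(-2)^k + 3·7^(k + 1) = 7(-2)^((k+1) - 1) + 3·7^(k+1),
which is the claimed formula at t = k+1.
This completes the induction.

a_t = 7(-2)^(t - 1) + 3·7^t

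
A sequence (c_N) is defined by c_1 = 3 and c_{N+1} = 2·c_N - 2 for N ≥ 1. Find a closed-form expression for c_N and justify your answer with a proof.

Computing the first terms: c_1 = 3, c_2 = 4, c_3 = 6. This suggests c_N = 2^(N - 1) + 2.
Base case (N = 1): the formula gives 3 = 3 = c_1.
Inductive step: suppose the statement holds for some r ≥ 1, so c_r = 2^(r - 1) + 2.
Then c_{r+1} = 2·c_r - 2 = 2·(2^(r - 1) + 2) - 2 = 2^r + 2 = 2^((r+1) - 1) + 2,
which is the claimed formula at N = r+1.
This completes the induction.

c_N = 2^(N - 1) + 2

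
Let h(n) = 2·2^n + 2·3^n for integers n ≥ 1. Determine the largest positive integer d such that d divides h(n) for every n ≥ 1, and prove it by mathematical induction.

d = 2

Computing the first values: h(1) = 10 and h(2) = 26; gcd(10, 26) = 2, so d ≤ 2.
We prove 2 | 2·2^n + 2·3^n for all n ≥ 1 by induction on n.
Base step (n = 1): h(1) = 10 = 2·(5), so 2 | h(1).
For the inductive step, assume it holds for an arbitrary j ≥ 1, i.e. 2 | h(j). Then
h(j+1) − 3·h(j) = (2·2^(j+1) + 2·3^(j+1)) − 3·(2·2^j + 2·3^j) = (2)·2^j·(2 − 3) = (-2)·2^j. Since 2 | h(j) by the inductive hypothesis, 2 | 3·h(j); and 2 | -2 since -2 = 2·-1. Therefore 2 | h(j+1).
This completes the induction.
Therefore the largest such d is 2.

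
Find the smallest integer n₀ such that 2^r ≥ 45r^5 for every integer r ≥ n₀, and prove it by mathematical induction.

At r = 30: 1073741824 < 1093500000, so the inequality fails and n₀ ≥ 31. We prove 2^r ≥ 45r^5 for all r ≥ 31.
Base step (r = 31): 2^r = 2147483648 and 45r^5 = 1288311795, so 2147483648 ≥ 1288311795.
Inductive step: suppose the statement holds for some k ≥ 31, so 2^k ≥ 45k^5.
Then 2^(k + 1) = 2·(2^k) ≥ 2·(45k^5).
Also, for k ≥ 31 we have 2·(45k^5) ≥ 45(k+1)^5, since 2 ≥ (1 + 1/k)^5 for all k ≥ 31.
Combining, 2^(k + 1) ≥ 45(k+1)^5.
By induction, the statement is established for all r ≥ 31.
Hence the smallest such n₀ is 31.

n₀ = 31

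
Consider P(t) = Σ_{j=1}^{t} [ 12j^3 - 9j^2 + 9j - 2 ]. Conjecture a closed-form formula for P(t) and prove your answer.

We claim P(t) = t(3t^3 + 3t^2 + 3t + 1) for all t ≥ 1.
Base step (t = 1): P(1) = 10, and the closed form gives 10. They agree.
Inductive step: suppose the statement holds for some j ≥ 1, so P(j) = j(3j^3 + 3j^2 + 3j + 1).
Then P(j+1) = P(j) + (12j^3 + 27j^2 + 27j + 10) = (j(3j^3 + 3j^2 + 3j + 1)) + (12j^3 + 27j^2 + 27j + 10).
Simplifying, P(j+1) = (j + 1)(3j^3 + 12j^2 + 18j + 10) = (j+1)(3(j+1)^3 + 3(j+1)^2 + 3(j+1) + 1),
which is the closed form with t = j+1.
This completes the induction.

P(t) = t(3t^3 + 3t^2 + 3t + 1)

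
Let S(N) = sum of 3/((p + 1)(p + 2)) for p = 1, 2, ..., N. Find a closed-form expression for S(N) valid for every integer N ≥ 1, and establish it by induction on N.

S(N) = 3N/(2(N + 2))

We claim S(N) = 3N/(2(N + 2)) for all N ≥ 1.
When N = 1: S(1) = 1/2, and the closed form gives 1/2. They agree.
Suppose the result is true for N = p, so S(p) = 3p/(2(p + 2)).
Then S(p+1) = S(p) + (3/((p + 2)(p + 3))) = (3p/(2(p + 2))) + (3/((p + 2)(p + 3))).
Simplifying, S(p+1) = 3(p + 1)/(2(p + 3)) = 3(p+1)/(2((p+1) + 2)),
which is the closed form with N = p+1.
This completes the induction.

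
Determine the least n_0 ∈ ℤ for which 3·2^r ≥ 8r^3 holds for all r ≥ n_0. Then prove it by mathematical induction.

At r = 12: 12288 < 13824, so the inequality fails and n_0 ≥ 13. We prove 3·2^r ≥ 8r^3 for all r ≥ 13.
When r = 13: 3·2^r = 24576 and 8r^3 = 17576, so 24576 ≥ 17576.
Inductive step: assume the claim holds for r = k, so 3·2^k ≥ 8k^3.
Then 3·2^(k + 1) = 2·(3·2^k) ≥ 2·(8k^3).
Also, for k ≥ 13 we have 2·(8k^3) ≥ 8(k+1)^3, since 2 ≥ (1 + 1/k)^3 for all k ≥ 13.
Combining, 3·2^(k + 1) ≥ 8(k+1)^3.
By the principle of mathematical induction, the result holds for all r ≥ 13.
Hence the smallest such n_0 is 13.

n_0 = 13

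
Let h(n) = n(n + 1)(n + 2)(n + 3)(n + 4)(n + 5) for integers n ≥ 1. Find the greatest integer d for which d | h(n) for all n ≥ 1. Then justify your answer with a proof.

d = 720

Computing the first values: h(1) = 720 and h(2) = 5040; gcd(720, 5040) = 720, so d ≤ 720.
We prove 720 | n(n + 1)(n + 2)(n + 3)(n + 4)(n + 5) for all n ≥ 1 by induction on n.
For the base case n = 1: h(1) = 720 = 720·(1), so 720 | h(1).
Suppose the result is true for n = j, i.e. 720 | h(j). Then
h(j+1) − h(j) = (j+1)·(j+2)·(j+3)·(j+4)·(j+5)·(j+6) − j·(j+1)·(j+2)·(j+3)·(j+4)·(j+5) = (j+1)·(j+2)·(j+3)·(j+4)·(j+5)·[(j+6) − j] = 6·(j+1)·(j+2)·(j+3)·(j+4)·(j+5). The product of 5 consecutive integers is divisible by (5)! = 120, so h(j+1) − h(j) is divisible by 6·120 = 720. By the inductive hypothesis 720 | h(j), hence 720 | h(j+1).
By the principle of mathematical induction, the result holds for all n ≥ 1.
Therefore the largest such d is 720.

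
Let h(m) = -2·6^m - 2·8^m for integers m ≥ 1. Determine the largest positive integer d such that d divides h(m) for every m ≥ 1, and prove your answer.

d = 4

Computing the first values: h(1) = -28 and h(2) = -200; gcd(-28, -200) = 4, so d ≤ 4.
We prove 4 | -2·6^m - 2·8^m for all m ≥ 1 by induction on m.
Base case (m = 1): h(1) = -28 = 4·(-7), so 4 | h(1).
Suppose the result is true for m = j, i.e. 4 | h(j). Then
h(j+1) − 8·h(j) = (-2·6^(j+1) - 2·8^(j+1)) − 8·(-2·6^j - 2·8^j) = (-2)·6^j·(6 − 8) = (4)·6^j. Since 4 | h(j) by the inductive hypothesis, 4 | 8·h(j); and 4 | 4 since 4 = 4·1. Therefore 4 | h(j+1).
Hence, by induction on m, the claim holds for every m ≥ 1.
Therefore the largest such d is 4.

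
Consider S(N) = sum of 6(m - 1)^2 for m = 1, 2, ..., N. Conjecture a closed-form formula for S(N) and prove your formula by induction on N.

S(N) = N(N - 1)(2N - 1)

We claim S(N) = N(N - 1)(2N - 1) for all N ≥ 1.
Base step (N = 1): S(1) = 0, and the closed form gives 0. They agree.
For the inductive step, assume it holds for an arbitrary m ≥ 1, so S(m) = m(2m^2 - 3m + 1).
Then S(m+1) = S(m) + (6m^2) = (m(2m^2 - 3m + 1)) + (6m^2).
Simplifying, S(m+1) = m(m + 1)(2m + 1) = (m+1)((m+1) - 1)(2(m+1) - 1),
which is the closed form with N = m+1.
This completes the induction.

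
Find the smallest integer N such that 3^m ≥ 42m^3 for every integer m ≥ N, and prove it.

At m = 9: 19683 < 30618, so the inequality fails and N ≥ 10. We prove 3^m ≥ 42m^3 for all m ≥ 10.
Base case (m = 10): 3^m = 59049 and 42m^3 = 42000, so 59049 ≥ 42000.
Inductive step: suppose the statement holds for some i ≥ 10, so 3^i ≥ 42i^3.
Then 3^(i + 1) = 3·(3^i) ≥ 3·(42i^3).
Also, for i ≥ 10 we have 3·(42i^3) ≥ 42(i+1)^3, since 3 ≥ (1 + 1/i)^3 for all i ≥ 10.
Combining, 3^(i + 1) ≥ 42(i+1)^3.
This completes the induction.
Hence the smallest such N is 10.

N = 10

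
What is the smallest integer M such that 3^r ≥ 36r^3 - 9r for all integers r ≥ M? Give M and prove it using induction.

M = 10

At r = 9: 19683 < 26163, so the inequality fails and M ≥ 10. We prove 3^r ≥ 36r^3 - 9r for all r ≥ 10.
When r = 10: 3^r = 59049 and 36r^3 - 9r = 35910, so 59049 ≥ 35910.
For the inductive step, assume it holds for an arbitrary m ≥ 10, so 3^m ≥ 36m^3 - 9m.
Then 3^(m + 1) = 3·(3^m) ≥ 3·(36m^3 - 9m).
Also, for m ≥ 10 we have 3·(36m^3 - 9m) ≥ 36(m+1)^3 - 9(m+1), since 3·(36m^3 - 9m) − (36(m+1)^3 - 9(m+1)) = 72m^3 - 108m^2 - 126m - 27, which is nonnegative for all m ≥ 10.
Combining, 3^(m + 1) ≥ 36(m+1)^3 - 9(m+1).
Hence, by induction on r, the claim holds for every r ≥ 10.
Hence the smallest such M is 10.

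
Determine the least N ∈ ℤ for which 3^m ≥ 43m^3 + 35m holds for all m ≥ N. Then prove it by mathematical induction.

At m = 9: 19683 < 31662, so the inequality fails and N ≥ 10. We prove 3^m ≥ 43m^3 + 35m for all m ≥ 10.
For the base case m = 10: 3^m = 59049 and 43m^3 + 35m = 43350, so 59049 ≥ 43350.
For the inductive step, assume it holds for an arbitrary k ≥ 10, so 3^k ≥ 43k^3 + 35k.
Then 3^(k + 1) = 3·(3^k) ≥ 3·(43k^3 + 35k).
Also, for k ≥ 10 we have 3·(43k^3 + 35k) ≥ 43(k+1)^3 + 35(k+1), since 3·(43k^3 + 35k) − (43(k+1)^3 + 35(k+1)) = 86k^3 - 129k^2 - 59k - 78, which is nonnegative for all k ≥ 10.
Combining, 3^(k + 1) ≥ 43(k+1)^3 + 35(k+1).
Hence, by induction on m, the claim holds for every m ≥ 10.
Hence the smallest such N is 10.

N = 10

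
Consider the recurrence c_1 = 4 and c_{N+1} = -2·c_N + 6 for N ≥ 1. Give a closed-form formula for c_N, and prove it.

c_N = -(-2)^N + 2

Computing the first terms: c_1 = 4, c_2 = -2, c_3 = 10. This suggests c_N = -(-2)^N + 2.
Base step (N = 1): the formula gives 4 = 4 = c_1.
Inductive step: suppose the statement holds for some k ≥ 1, so c_k = -(-2)^k + 2.
Then c_{k+1} = -2·c_k + 6 = -2·(-(-2)^k + 2) + 6 = -(-2)^(k + 1) + 2,
which is the claimed formula at N = k+1.
By the principle of mathematical induction, the result holds for all N ≥ 1.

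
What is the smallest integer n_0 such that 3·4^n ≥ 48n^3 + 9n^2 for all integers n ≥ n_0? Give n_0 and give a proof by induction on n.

n_0 = 6

At n = 5: 3072 < 6225, so the inequality fails and n_0 ≥ 6. We prove 3·4^n ≥ 48n^3 + 9n^2 for all n ≥ 6.
For the base case n = 6: 3·4^n = 12288 and 48n^3 + 9n^2 = 10692, so 12288 ≥ 10692.
Inductive step: suppose the statement holds for some m ≥ 6, so 3·4^m ≥ 48m^3 + 9m^2.
Then 3·4^(m + 1) = 4·(3·4^m) ≥ 4·(48m^3 + 9m^2).
Also, for m ≥ 6 we have 4·(48m^3 + 9m^2) ≥ 48(m+1)^3 + 9(m+1)^2, since 4·(48m^3 + 9m^2) − (48(m+1)^3 + 9(m+1)^2) = 144m^3 - 117m^2 - 162m - 57, which is nonnegative for all m ≥ 6.
Combining, 3·4^(m + 1) ≥ 48(m+1)^3 + 9(m+1)^2.
Hence, by induction on n, the claim holds for every n ≥ 6.
Hence the smallest such n_0 is 6.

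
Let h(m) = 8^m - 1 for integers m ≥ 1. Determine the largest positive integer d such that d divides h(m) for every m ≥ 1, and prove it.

Computing the first values: h(1) = 7 and h(2) = 63; gcd(7, 63) = 7, so d ≤ 7.
We prove 7 | 8^m - 1 for all m ≥ 1 by induction on m.
For the base case m = 1: h(1) = 7 = 7·(1), so 7 | h(1).
Inductive step: assume the claim holds for m = i, i.e. 7 | h(i). Then
8^{i+1} − 1^{i+1} = 8·8^i − 1·1^i = 8·(8^i − 1^i) + (7)·1^i. The first term is divisible by 7 by the inductive hypothesis, and the second term (7)·1^i is divisible by 7 since 7 | 7. Hence 7 | h(i+1).
This completes the induction.
Therefore the largest such d is 7.

d = 7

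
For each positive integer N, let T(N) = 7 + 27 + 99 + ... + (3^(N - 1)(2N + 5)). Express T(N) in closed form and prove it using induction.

T(N) = 3^N(N + 2) - 2

We claim T(N) = 3^N(N + 2) - 2 for all N ≥ 1.
Base step (N = 1): T(1) = 7, and the closed form gives 7. They agree.
Suppose the result is true for N = k, so T(k) = 3^k(k + 2) - 2.
Then T(k+1) = T(k) + (3^k(2k + 7)) = (3^k(k + 2) - 2) + (3^k(2k + 7)).
Simplifying, T(k+1) = 3^(k + 1)k + 3^(k + 2) - 2 = 3^(k+1)((k+1) + 2) - 2,
which is the closed form with N = k+1.
This completes the induction.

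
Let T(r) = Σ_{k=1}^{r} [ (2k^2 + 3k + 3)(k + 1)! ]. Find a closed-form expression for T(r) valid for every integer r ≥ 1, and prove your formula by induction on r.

T(r) = (2r + 1)(r + 2)! - 2

We claim T(r) = (2r + 1)(r + 2)! - 2 for all r ≥ 1.
When r = 1: T(1) = 16, and the closed form gives 16. They agree.
Inductive step: suppose the statement holds for some k ≥ 1, so T(k) = (2k + 1)(k + 2)! - 2.
Then T(k+1) = T(k) + ((2k^2 + 7k + 8)(k + 2)!) = ((2k + 1)(k + 2)! - 2) + ((2k^2 + 7k + 8)(k + 2)!).
Simplifying, T(k+1) = (2(k+1) + 1)((k+1) + 2)! - 2,
which is the closed form with r = k+1.
This completes the induction.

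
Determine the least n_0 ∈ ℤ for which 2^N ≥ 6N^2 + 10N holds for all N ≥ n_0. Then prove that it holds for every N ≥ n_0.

At N = 9: 512 < 576, so the inequality fails and n_0 ≥ 10. We prove 2^N ≥ 6N^2 + 10N for all N ≥ 10.
When N = 10: 2^N = 1024 and 6N^2 + 10N = 700, so 1024 ≥ 700.
For the inductive step, assume it holds for an arbitrary p ≥ 10, so 2^p ≥ 6p^2 + 10p.
Then 2^(p + 1) = 2·(2^p) ≥ 2·(6p^2 + 10p).
Also, for p ≥ 10 we have 2·(6p^2 + 10p) ≥ 6(p+1)^2 + 10(p+1), since 2·(6p^2 + 10p) − (6(p+1)^2 + 10(p+1)) = 6p^2 - 2p - 16, which is nonnegative for all p ≥ 10.
Combining, 2^(p + 1) ≥ 6(p+1)^2 + 10(p+1).
This completes the induction.
Hence the smallest such n_0 is 10.

n_0 = 10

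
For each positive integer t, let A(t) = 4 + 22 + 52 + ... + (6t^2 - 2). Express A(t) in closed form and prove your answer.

We claim A(t) = t(2t^2 + 3t - 1) for all t ≥ 1.
When t = 1: A(1) = 4, and the closed form gives 4. They agree.
Inductive step: assume the claim holds for t = k, so A(k) = k(2k^2 + 3k - 1).
Then A(k+1) = A(k) + (6(k + 1)^2 - 2) = (k(2k^2 + 3k - 1)) + (6(k + 1)^2 - 2).
Simplifying, A(k+1) = (k + 1)(2k^2 + 7k + 4) = (k+1)(2(k+1)^2 + 3(k+1) - 1),
which is the closed form with t = k+1.
By the principle of mathematical induction, the result holds for all t ≥ 1.

A(t) = t(2t^2 + 3t - 1)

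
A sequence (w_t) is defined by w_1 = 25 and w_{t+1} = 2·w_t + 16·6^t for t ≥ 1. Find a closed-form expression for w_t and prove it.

Computing the first terms: w_1 = 25, w_2 = 146, w_3 = 868. This suggests w_t = 2^(t - 1) + 4·6^t.
Base step (t = 1): the formula gives 25 = 25 = w_1.
Suppose the result is true for t = r, so w_r = 2^(r - 1) + 4·6^r.
Then w_{r+1} = 2·w_r + 16·6^r = 2·(2^(r - 1) + 4·6^r) + 16·6^r = 2^r + 4·6^(r + 1) = 2^((r+1) - 1) + 4·6^(r+1),
which is the claimed formula at t = r+1.
By induction, the statement is established for all t ≥ 1.

w_t = 2^(t - 1) + 4·6^t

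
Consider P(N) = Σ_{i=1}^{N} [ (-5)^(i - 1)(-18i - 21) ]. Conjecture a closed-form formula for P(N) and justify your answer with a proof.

P(N) = (-5)^N(3N + 4) - 4

We claim P(N) = (-5)^N(3N + 4) - 4 for all N ≥ 1.
When N = 1: P(1) = -39, and the closed form gives -39. They agree.
Suppose the result is true for N = i, so P(i) = (-5)^i(3i + 4) - 4.
Then P(i+1) = P(i) + ((-5)^i(-18i - 39)) = ((-5)^i(3i + 4) - 4) + ((-5)^i(-18i - 39)).
Simplifying, P(i+1) = -15(-5)^i·i - 35(-5)^i - 4 = (-5)^(i+1)(3(i+1) + 4) - 4,
which is the closed form with N = i+1.
This completes the induction.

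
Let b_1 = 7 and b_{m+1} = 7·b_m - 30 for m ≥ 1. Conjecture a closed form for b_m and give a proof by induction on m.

Computing the first terms: b_1 = 7, b_2 = 19, b_3 = 103. This suggests b_m = 2·7^(m - 1) + 5.
When m = 1: the formula gives 7 = 7 = b_1.
Inductive step: suppose the statement holds for some r ≥ 1, so b_r = 2·7^(r - 1) + 5.
Then b_{r+1} = 7·b_r - 30 = 7·(2·7^(r - 1) + 5) - 30 = 2·7^r + 5 = 2·7^((r+1) - 1) + 5,
which is the claimed formula at m = r+1.
Hence, by induction on m, the claim holds for every m ≥ 1.

b_m = 2·7^(m - 1) + 5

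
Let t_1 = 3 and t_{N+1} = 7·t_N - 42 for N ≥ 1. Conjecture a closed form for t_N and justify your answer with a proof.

Computing the first terms: t_1 = 3, t_2 = -21, t_3 = -189. This suggests t_N = -4·7^(N - 1) + 7.
Base step (N = 1): the formula gives 3 = 3 = t_1.
Inductive step: assume the claim holds for N = p, so t_p = -4·7^(p - 1) + 7.
Then t_{p+1} = 7·t_p - 42 = 7·(-4·7^(p - 1) + 7) - 42 = -4·7^p + 7 = -4·7^((p+1) - 1) + 7,
which is the claimed formula at N = p+1.
This completes the induction.

t_N = -4·7^(N - 1) + 7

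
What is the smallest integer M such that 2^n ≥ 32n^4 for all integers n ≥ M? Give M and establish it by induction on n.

At n = 23: 8388608 < 8954912, so the inequality fails and M ≥ 24. We prove 2^n ≥ 32n^4 for all n ≥ 24.
When n = 24: 2^n = 16777216 and 32n^4 = 10616832, so 16777216 ≥ 10616832.
Suppose the result is true for n = r, so 2^r ≥ 32r^4.
Then 2^(r + 1) = 2·(2^r) ≥ 2·(32r^4).
Also, for r ≥ 24 we have 2·(32r^4) ≥ 32(r+1)^4, since 2 ≥ (1 + 1/r)^4 for all r ≥ 24.
Combining, 2^(r + 1) ≥ 32(r+1)^4.
By induction, the statement is established for all n ≥ 24.
Hence the smallest such M is 24.

M = 24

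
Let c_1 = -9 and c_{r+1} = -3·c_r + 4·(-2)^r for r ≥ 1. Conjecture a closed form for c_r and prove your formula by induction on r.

c_r = (-2)^(r + 2) - (-3)^(r - 1)

Computing the first terms: c_1 = -9, c_2 = 19, c_3 = -41. This suggests c_r = (-2)^(r + 2) - (-3)^(r - 1).
Base step (r = 1): the formula gives -9 = -9 = c_1.
Inductive step: assume the claim holds for r = m, so c_m = (-2)^(m + 2) - (-3)^(m - 1).
Then c_{m+1} = -3·c_m + 4·(-2)^m = -3·((-2)^(m + 2) - (-3)^(m - 1)) + 4·(-2)^m = (-2)^(m + 3) - (-3)^m = (-2)^((m+1) + 2) - (-3)^((m+1) - 1),
which is the claimed formula at r = m+1.
This completes the induction.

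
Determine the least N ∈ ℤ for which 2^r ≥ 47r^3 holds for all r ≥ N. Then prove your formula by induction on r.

N = 19

At r = 18: 262144 < 274104, so the inequality fails and N ≥ 19. We prove 2^r ≥ 47r^3 for all r ≥ 19.
When r = 19: 2^r = 524288 and 47r^3 = 322373, so 524288 ≥ 322373.
Suppose the result is true for r = j, so 2^j ≥ 47j^3.
Then 2^(j + 1) = 2·(2^j) ≥ 2·(47j^3).
Also, for j ≥ 19 we have 2·(47j^3) ≥ 47(j+1)^3, since 2 ≥ (1 + 1/j)^3 for all j ≥ 19.
Combining, 2^(j + 1) ≥ 47(j+1)^3.
By the principle of mathematical induction, the result holds for all r ≥ 19.
Hence the smallest such N is 19.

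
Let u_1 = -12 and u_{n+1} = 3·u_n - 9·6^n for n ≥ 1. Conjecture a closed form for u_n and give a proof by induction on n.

Computing the first terms: u_1 = -12, u_2 = -90, u_3 = -594. This suggests u_n = 2·3^n - 3·6^n.
For the base case n = 1: the formula gives -12 = -12 = u_1.
For the inductive step, assume it holds for an arbitrary p ≥ 1, so u_p = 2·3^p - 3·6^p.
Then u_{p+1} = 3·u_p - 9·6^p = 3·(2·3^p - 3·6^p) - 9·6^p = 2·3^(p + 1) - 3·6^(p + 1),
which is the claimed formula at n = p+1.
This completes the induction.

u_n = 2·3^n - 3·6^n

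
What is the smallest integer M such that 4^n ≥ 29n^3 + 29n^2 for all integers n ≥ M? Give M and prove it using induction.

At n = 6: 4096 < 7308, so the inequality fails and M ≥ 7. We prove 4^n ≥ 29n^3 + 29n^2 for all n ≥ 7.
Base step (n = 7): 4^n = 16384 and 29n^3 + 29n^2 = 11368, so 16384 ≥ 11368.
Suppose the result is true for n = i, so 4^i ≥ 29i^3 + 29i^2.
Then 4^(i + 1) = 4·(4^i) ≥ 4·(29i^3 + 29i^2).
Also, for i ≥ 7 we have 4·(29i^3 + 29i^2) ≥ 29(i+1)^3 + 29(i+1)^2, since 4·(29i^3 + 29i^2) − (29(i+1)^3 + 29(i+1)^2) = 87i^3 - 145i - 58, which is nonnegative for all i ≥ 7.
Combining, 4^(i + 1) ≥ 29(i+1)^3 + 29(i+1)^2.
By the principle of mathematical induction, the result holds for all n ≥ 7.
Hence the smallest such M is 7.

M = 7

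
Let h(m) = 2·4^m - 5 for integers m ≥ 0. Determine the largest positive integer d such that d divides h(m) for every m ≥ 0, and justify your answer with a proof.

d = 3

Computing the first values: h(0) = -3 and h(1) = 3; gcd(-3, 3) = 3, so d ≤ 3.
We prove 3 | 2·4^m - 5 for all m ≥ 0 by induction on m.
When m = 0: h(0) = -3 = 3·(-1), so 3 | h(0).
Inductive step: assume the claim holds for m = k, i.e. 3 | h(k). Then
h(k+1) = 2·4^(k+1) - 5 = 4·(2·4^k - 5) + 15 = 4·h(k) + 15. The first term is divisible by 3 by the inductive hypothesis, and 15 is divisible by 3. Hence 3 | h(k+1).
By induction, the statement is established for all m ≥ 0.
Therefore the largest such d is 3.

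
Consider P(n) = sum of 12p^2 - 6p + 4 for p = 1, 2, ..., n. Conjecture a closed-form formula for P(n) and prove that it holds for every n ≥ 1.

We claim P(n) = n(4n^2 + 3n + 3) for all n ≥ 1.
Base step (n = 1): P(1) = 10, and the closed form gives 10. They agree.
Inductive step: assume the claim holds for n = p, so P(p) = p(4p^2 + 3p + 3).
Then P(p+1) = P(p) + (12p^2 + 18p + 10) = (p(4p^2 + 3p + 3)) + (12p^2 + 18p + 10).
Simplifying, P(p+1) = (p + 1)(4p^2 + 11p + 10) = (p+1)(4(p+1)^2 + 3(p+1) + 3),
which is the closed form with n = p+1.
Hence, by induction on n, the claim holds for every n ≥ 1.

P(n) = n(4n^2 + 3n + 3)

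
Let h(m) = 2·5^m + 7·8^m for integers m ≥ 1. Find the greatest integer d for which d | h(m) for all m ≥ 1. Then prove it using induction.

d = 6

Computing the first values: h(1) = 66 and h(2) = 498; gcd(66, 498) = 6, so d ≤ 6.
We prove 6 | 2·5^m + 7·8^m for all m ≥ 1 by induction on m.
Base step (m = 1): h(1) = 66 = 6·(11), so 6 | h(1).
Inductive step: assume the claim holds for m = k, i.e. 6 | h(k). Then
h(k+1) − 8·h(k) = (2·5^(k+1) + 7·8^(k+1)) − 8·(2·5^k + 7·8^k) = (2)·5^k·(5 − 8) = (-6)·5^k. Since 6 | h(k) by the inductive hypothesis, 6 | 8·h(k); and 6 | -6 since -6 = 6·-1. Therefore 6 | h(k+1).
By induction, the statement is established for all m ≥ 1.
Therefore the largest such d is 6.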